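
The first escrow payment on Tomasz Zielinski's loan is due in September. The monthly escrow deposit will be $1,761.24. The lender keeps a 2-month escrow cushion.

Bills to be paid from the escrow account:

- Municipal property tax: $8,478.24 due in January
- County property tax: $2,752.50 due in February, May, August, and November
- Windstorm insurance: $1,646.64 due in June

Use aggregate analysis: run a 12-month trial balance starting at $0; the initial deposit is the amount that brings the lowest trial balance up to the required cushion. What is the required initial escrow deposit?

$6,938.28

Cushion = 2 × $1,761.24 = $3,522.48
Trial balance (start $0, +$1,761.24 each month, − disbursements):
  Sep: +$1,761.24 → $1,761.24
  Oct: +$1,761.24 → $3,522.48
  Nov: +$1,761.24 − $2,752.50 → $2,531.22
  Dec: +$1,761.24 → $4,292.46
  Jan: +$1,761.24 − $8,478.24 → -$2,424.54
  Feb: +$1,761.24 − $2,752.50 → -$3,415.80
  Mar: +$1,761.24 → -$1,654.56
  Apr: +$1,761.24 → $106.68
  May: +$1,761.24 − $2,752.50 → -$884.58
  Jun: +$1,761.24 − $1,646.64 → -$769.98
  Jul: +$1,761.24 → $991.26
  Aug: +$1,761.24 − $2,752.50 → $0.00
Lowest trial balance = -$3,415.80 (Feb)
Initial deposit = cushion − low point = $3,522.48 − (-$3,415.80) = $6,938.28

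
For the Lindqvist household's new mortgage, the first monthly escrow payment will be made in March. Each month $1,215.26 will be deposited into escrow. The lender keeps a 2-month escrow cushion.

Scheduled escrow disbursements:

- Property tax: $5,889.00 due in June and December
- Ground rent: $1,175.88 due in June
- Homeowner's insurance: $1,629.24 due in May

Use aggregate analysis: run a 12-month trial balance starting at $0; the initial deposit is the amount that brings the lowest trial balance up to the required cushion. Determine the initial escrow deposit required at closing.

Cushion = 2 × $1,215.26 = $2,430.52
Trial balance (start $0, +$1,215.26 each month, − disbursements):
  Mar: +$1,215.26 → $1,215.26
  Apr: +$1,215.26 → $2,430.52
  May: +$1,215.26 − $1,629.24 → $2,016.54
  Jun: +$1,215.26 − $7,064.88 → -$3,833.08
  Jul: +$1,215.26 → -$2,617.82
  Aug: +$1,215.26 → -$1,402.56
  Sep: +$1,215.26 → -$187.30
  Oct: +$1,215.26 → $1,027.96
  Nov: +$1,215.26 → $2,243.22
  Dec: +$1,215.26 − $5,889.00 → -$2,430.52
  Jan: +$1,215.26 → -$1,215.26
  Feb: +$1,215.26 → $0.00
Lowest trial balance = -$3,833.08 (Jun)
Initial deposit = cushion − low point = $2,430.52 − (-$3,833.08) = $6,263.60

$6,263.60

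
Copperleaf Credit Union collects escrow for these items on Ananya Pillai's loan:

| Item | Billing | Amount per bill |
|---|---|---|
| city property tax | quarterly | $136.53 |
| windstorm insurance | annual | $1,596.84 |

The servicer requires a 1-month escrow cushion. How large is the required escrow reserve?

City property tax = $136.53 × 4 = $546.12
Windstorm insurance = $1,596.84
Total per year = $2,142.96
Base monthly escrow = $2,142.96 / 12 = $178.58
Required cushion = 1 × $178.58 = $178.58

$178.58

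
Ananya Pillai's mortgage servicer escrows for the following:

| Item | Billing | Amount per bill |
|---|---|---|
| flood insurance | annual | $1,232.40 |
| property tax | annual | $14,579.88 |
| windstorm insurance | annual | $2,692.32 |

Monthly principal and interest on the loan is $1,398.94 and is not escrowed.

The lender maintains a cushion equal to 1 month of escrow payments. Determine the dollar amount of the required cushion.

$1,542.05

Flood insurance = $1,232.40 per year
Property tax = $14,579.88 per year
Windstorm insurance = $2,692.32 per year
Total per year = $18,504.60
Monthly escrow = $18,504.60 / 12 = $1,542.05
Reserve = 1 × $1,542.05 = $1,542.05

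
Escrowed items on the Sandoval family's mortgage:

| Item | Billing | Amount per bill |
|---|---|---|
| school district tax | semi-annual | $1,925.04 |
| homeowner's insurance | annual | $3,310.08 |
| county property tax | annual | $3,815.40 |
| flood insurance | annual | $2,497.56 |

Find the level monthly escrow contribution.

$1,122.76

School district tax: $1,925.04 × 2 = $3,850.08 per year
Homeowner's insurance: $3,310.08 per year
County property tax: $3,815.40 per year
Flood insurance: $2,497.56 per year
Combined annual = $13,473.12
Per month = $13,473.12 / 12 = $1,122.76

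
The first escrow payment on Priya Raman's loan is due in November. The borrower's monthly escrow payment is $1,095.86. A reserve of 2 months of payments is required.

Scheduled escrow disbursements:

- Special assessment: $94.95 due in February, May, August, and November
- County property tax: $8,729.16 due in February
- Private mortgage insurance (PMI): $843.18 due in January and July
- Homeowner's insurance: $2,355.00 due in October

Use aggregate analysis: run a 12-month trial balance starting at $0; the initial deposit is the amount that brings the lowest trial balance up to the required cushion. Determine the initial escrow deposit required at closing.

Cushion = 2 × $1,095.86 = $2,191.72
Trial balance (start $0, +$1,095.86 each month, − disbursements):
  Nov: +$1,095.86 − $94.95 → $1,000.91
  Dec: +$1,095.86 → $2,096.77
  Jan: +$1,095.86 − $843.18 → $2,349.45
  Feb: +$1,095.86 − $8,824.11 → -$5,378.80
  Mar: +$1,095.86 → -$4,282.94
  Apr: +$1,095.86 → -$3,187.08
  May: +$1,095.86 − $94.95 → -$2,186.17
  Jun: +$1,095.86 → -$1,090.31
  Jul: +$1,095.86 − $843.18 → -$837.63
  Aug: +$1,095.86 − $94.95 → $163.28
  Sep: +$1,095.86 → $1,259.14
  Oct: +$1,095.86 − $2,355.00 → $0.00
Lowest trial balance = -$5,378.80 (Feb)
Initial deposit = cushion − low point = $2,191.72 − (-$5,378.80) = $7,570.52

$7,570.52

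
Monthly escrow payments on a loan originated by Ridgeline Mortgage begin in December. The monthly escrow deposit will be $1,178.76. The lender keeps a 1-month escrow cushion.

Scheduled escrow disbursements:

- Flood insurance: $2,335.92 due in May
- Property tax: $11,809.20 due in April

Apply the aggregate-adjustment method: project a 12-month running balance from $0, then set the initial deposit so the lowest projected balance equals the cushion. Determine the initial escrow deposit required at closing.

$8,251.32

Cushion = 1 × $1,178.76 = $1,178.76
Trial balance (start $0, +$1,178.76 each month, − disbursements):
  Dec: +$1,178.76 → $1,178.76
  Jan: +$1,178.76 → $2,357.52
  Feb: +$1,178.76 → $3,536.28
  Mar: +$1,178.76 → $4,715.04
  Apr: +$1,178.76 − $11,809.20 → -$5,915.40
  May: +$1,178.76 − $2,335.92 → -$7,072.56
  Jun: +$1,178.76 → -$5,893.80
  Jul: +$1,178.76 → -$4,715.04
  Aug: +$1,178.76 → -$3,536.28
  Sep: +$1,178.76 → -$2,357.52
  Oct: +$1,178.76 → -$1,178.76
  Nov: +$1,178.76 → $0.00
Lowest trial balance = -$7,072.56 (May)
Initial deposit = cushion − low point = $1,178.76 − (-$7,072.56) = $8,251.32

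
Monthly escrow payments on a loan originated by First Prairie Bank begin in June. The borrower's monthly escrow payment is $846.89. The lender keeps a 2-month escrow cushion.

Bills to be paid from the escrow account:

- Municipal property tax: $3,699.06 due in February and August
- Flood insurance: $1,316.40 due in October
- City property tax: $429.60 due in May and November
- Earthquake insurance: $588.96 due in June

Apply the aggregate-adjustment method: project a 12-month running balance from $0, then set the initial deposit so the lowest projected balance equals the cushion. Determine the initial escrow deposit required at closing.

Cushion = 2 × $846.89 = $1,693.78
Trial balance (start $0, +$846.89 each month, − disbursements):
  Jun: +$846.89 − $588.96 → $257.93
  Jul: +$846.89 → $1,104.82
  Aug: +$846.89 − $3,699.06 → -$1,747.35
  Sep: +$846.89 → -$900.46
  Oct: +$846.89 − $1,316.40 → -$1,369.97
  Nov: +$846.89 − $429.60 → -$952.68
  Dec: +$846.89 → -$105.79
  Jan: +$846.89 → $741.10
  Feb: +$846.89 − $3,699.06 → -$2,111.07
  Mar: +$846.89 → -$1,264.18
  Apr: +$846.89 → -$417.29
  May: +$846.89 − $429.60 → $0.00
Lowest trial balance = -$2,111.07 (Feb)
Initial deposit = cushion − low point = $1,693.78 − (-$2,111.07) = $3,804.85

$3,804.85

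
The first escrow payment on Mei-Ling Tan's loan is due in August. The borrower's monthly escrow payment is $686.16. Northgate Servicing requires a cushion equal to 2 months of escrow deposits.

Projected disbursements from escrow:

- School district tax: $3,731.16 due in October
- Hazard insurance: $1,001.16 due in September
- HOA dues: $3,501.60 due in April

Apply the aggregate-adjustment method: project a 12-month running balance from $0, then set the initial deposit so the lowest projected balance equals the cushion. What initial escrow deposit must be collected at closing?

$4,046.16

Cushion = 2 × $686.16 = $1,372.32
Trial balance (start $0, +$686.16 each month, − disbursements):
  Aug: +$686.16 → $686.16
  Sep: +$686.16 − $1,001.16 → $371.16
  Oct: +$686.16 − $3,731.16 → -$2,673.84
  Nov: +$686.16 → -$1,987.68
  Dec: +$686.16 → -$1,301.52
  Jan: +$686.16 → -$615.36
  Feb: +$686.16 → $70.80
  Mar: +$686.16 → $756.96
  Apr: +$686.16 − $3,501.60 → -$2,058.48
  May: +$686.16 → -$1,372.32
  Jun: +$686.16 → -$686.16
  Jul: +$686.16 → $0.00
Lowest trial balance = -$2,673.84 (Oct)
Initial deposit = cushion − low point = $1,372.32 − (-$2,673.84) = $4,046.16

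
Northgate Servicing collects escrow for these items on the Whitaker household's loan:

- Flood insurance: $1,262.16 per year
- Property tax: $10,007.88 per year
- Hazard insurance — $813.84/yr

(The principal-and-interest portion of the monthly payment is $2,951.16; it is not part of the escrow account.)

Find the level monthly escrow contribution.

Flood insurance: $1,262.16 annually
Property tax: $10,007.88 annually
Hazard insurance: $813.84 annually
Total annual escrow = $12,083.88
Monthly escrow = $12,083.88 / 12 = $1,006.99

$1,006.99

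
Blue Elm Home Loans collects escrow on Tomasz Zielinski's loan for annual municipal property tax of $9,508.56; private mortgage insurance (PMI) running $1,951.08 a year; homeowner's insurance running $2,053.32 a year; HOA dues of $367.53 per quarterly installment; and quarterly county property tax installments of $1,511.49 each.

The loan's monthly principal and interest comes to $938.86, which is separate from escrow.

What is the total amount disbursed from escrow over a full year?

Municipal property tax — $9,508.56/yr
Private mortgage insurance (PMI) — $1,951.08/yr
Homeowner's insurance — $2,053.32/yr
HOA dues — $367.53 × 4 = $1,470.12/yr
County property tax — $1,511.49 × 4 = $6,045.96/yr
Total per year = $21,029.04

$21,029.04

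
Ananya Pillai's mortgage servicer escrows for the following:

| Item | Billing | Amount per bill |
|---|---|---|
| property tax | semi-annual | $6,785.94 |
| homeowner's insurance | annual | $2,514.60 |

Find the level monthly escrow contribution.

$1,340.54

Property tax: $6,785.94 × 2 = $13,571.88
Homeowner's insurance: $2,514.60
Total per year = $16,086.48
Monthly escrow = $16,086.48 / 12 = $1,340.54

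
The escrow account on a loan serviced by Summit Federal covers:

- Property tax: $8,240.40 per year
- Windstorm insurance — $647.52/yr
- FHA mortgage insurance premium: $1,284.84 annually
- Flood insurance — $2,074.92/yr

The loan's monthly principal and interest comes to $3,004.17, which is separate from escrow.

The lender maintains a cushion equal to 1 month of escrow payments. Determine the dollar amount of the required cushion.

$1,020.64

Property tax — $8,240.40
Windstorm insurance — $647.52
FHA mortgage insurance premium — $1,284.84
Flood insurance — $2,074.92
Annual escrow total = $8,240.40 + $647.52 + $1,284.84 + $2,074.92 = $12,247.68
Monthly escrow = $12,247.68 ÷ 12 = $1,020.64
Reserve = 1 × $1,020.64 = $1,020.64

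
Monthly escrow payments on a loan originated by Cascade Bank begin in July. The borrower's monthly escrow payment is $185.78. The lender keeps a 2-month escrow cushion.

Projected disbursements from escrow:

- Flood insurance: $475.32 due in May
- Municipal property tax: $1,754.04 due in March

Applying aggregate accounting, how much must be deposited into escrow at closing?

$557.34

Cushion = 2 × $185.78 = $371.56
Trial balance (start $0, +$185.78 each month, − disbursements):
  Jul: +$185.78 → $185.78
  Aug: +$185.78 → $371.56
  Sep: +$185.78 → $557.34
  Oct: +$185.78 → $743.12
  Nov: +$185.78 → $928.90
  Dec: +$185.78 → $1,114.68
  Jan: +$185.78 → $1,300.46
  Feb: +$185.78 → $1,486.24
  Mar: +$185.78 − $1,754.04 → -$82.02
  Apr: +$185.78 → $103.76
  May: +$185.78 − $475.32 → -$185.78
  Jun: +$185.78 → $0.00
Lowest trial balance = -$185.78 (May)
Initial deposit = cushion − low point = $371.56 − (-$185.78) = $557.34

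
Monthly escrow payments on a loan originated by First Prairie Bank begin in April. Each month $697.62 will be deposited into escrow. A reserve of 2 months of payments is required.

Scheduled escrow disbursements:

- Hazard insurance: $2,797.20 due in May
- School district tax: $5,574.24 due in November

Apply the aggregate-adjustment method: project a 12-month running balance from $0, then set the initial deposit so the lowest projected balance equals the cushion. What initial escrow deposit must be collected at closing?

$4,185.72

Cushion = 2 × $697.62 = $1,395.24
Trial balance (start $0, +$697.62 each month, − disbursements):
  Apr: +$697.62 → $697.62
  May: +$697.62 − $2,797.20 → -$1,401.96
  Jun: +$697.62 → -$704.34
  Jul: +$697.62 → -$6.72
  Aug: +$697.62 → $690.90
  Sep: +$697.62 → $1,388.52
  Oct: +$697.62 → $2,086.14
  Nov: +$697.62 − $5,574.24 → -$2,790.48
  Dec: +$697.62 → -$2,092.86
  Jan: +$697.62 → -$1,395.24
  Feb: +$697.62 → -$697.62
  Mar: +$697.62 → $0.00
Lowest trial balance = -$2,790.48 (Nov)
Initial deposit = cushion − low point = $1,395.24 − (-$2,790.48) = $4,185.72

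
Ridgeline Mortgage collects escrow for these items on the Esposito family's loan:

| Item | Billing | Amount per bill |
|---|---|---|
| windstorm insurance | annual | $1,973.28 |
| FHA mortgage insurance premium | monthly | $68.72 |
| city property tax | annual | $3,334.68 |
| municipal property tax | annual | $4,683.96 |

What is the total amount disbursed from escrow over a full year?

$10,816.56

Windstorm insurance — $1,973.28 per year
FHA mortgage insurance premium — $68.72 × 12 = $824.64 per year
City property tax — $3,334.68 per year
Municipal property tax — $4,683.96 per year
Total per year = $1,973.28 + $824.64 + $3,334.68 + $4,683.96 = $10,816.56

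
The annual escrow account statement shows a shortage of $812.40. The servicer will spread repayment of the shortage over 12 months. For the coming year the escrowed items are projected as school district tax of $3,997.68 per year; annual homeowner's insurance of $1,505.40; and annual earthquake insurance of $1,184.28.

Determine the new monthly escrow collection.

$624.98

School district tax — $3,997.68
Homeowner's insurance — $1,505.40
Earthquake insurance — $1,184.28
Annual escrow total = $3,997.68 + $1,505.40 + $1,184.28 = $6,687.36
Monthly escrow = $6,687.36 ÷ 12 = $557.28
Shortage spread = $812.40 ÷ 12 = $67.70/mo
Adjusted monthly = $557.28 + $67.70 = $624.98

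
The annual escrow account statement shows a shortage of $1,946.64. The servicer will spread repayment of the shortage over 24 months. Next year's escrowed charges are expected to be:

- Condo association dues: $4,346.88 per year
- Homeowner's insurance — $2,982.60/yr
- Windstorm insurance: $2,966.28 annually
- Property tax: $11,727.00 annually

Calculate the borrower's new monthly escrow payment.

$1,916.34

Condo association dues: $4,346.88 per year
Homeowner's insurance: $2,982.60 per year
Windstorm insurance: $2,966.28 per year
Property tax: $11,727.00 per year
Total per year = $22,022.76
Per month = $22,022.76 ÷ 12 = $1,835.23
Shortage spread = $1,946.64 ÷ 24 = $81.11/mo
New monthly escrow = $1,835.23 + $81.11 = $1,916.34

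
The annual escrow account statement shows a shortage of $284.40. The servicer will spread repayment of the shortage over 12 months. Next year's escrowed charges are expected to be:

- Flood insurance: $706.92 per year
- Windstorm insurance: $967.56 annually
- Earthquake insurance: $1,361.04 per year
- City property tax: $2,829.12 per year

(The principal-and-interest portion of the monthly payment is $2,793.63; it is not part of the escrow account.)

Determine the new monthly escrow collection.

Flood insurance — $706.92 annually
Windstorm insurance — $967.56 annually
Earthquake insurance — $1,361.04 annually
City property tax — $2,829.12 annually
Total per year = $706.92 + $967.56 + $1,361.04 + $2,829.12 = $5,864.64
Per month = $5,864.64 ÷ 12 = $488.72
Shortage spread = $284.40 ÷ 12 = $23.70/mo
New monthly escrow = $488.72 + $23.70 = $512.42

$512.42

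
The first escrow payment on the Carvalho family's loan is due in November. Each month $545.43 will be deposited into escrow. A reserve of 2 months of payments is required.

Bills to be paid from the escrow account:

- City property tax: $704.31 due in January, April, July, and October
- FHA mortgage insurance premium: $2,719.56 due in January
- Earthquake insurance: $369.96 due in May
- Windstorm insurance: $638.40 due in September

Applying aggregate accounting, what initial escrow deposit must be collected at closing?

$2,878.44

Cushion = 2 × $545.43 = $1,090.86
Trial balance (start $0, +$545.43 each month, − disbursements):
  Nov: +$545.43 → $545.43
  Dec: +$545.43 → $1,090.86
  Jan: +$545.43 − $3,423.87 → -$1,787.58
  Feb: +$545.43 → -$1,242.15
  Mar: +$545.43 → -$696.72
  Apr: +$545.43 − $704.31 → -$855.60
  May: +$545.43 − $369.96 → -$680.13
  Jun: +$545.43 → -$134.70
  Jul: +$545.43 − $704.31 → -$293.58
  Aug: +$545.43 → $251.85
  Sep: +$545.43 − $638.40 → $158.88
  Oct: +$545.43 − $704.31 → $0.00
Lowest trial balance = -$1,787.58 (Jan)
Initial deposit = cushion − low point = $1,090.86 − (-$1,787.58) = $2,878.44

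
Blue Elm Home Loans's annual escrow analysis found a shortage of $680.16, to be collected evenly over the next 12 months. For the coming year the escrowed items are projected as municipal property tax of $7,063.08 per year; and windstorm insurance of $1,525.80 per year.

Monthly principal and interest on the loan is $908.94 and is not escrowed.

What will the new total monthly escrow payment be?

$772.42

Municipal property tax: $7,063.08 annually
Windstorm insurance: $1,525.80 annually
Total per year = $8,588.88
Monthly = $8,588.88 ÷ 12 = $715.74
Monthly shortage recovery: $680.16 / 12 = $56.68
New monthly escrow = $715.74 + $56.68 = $772.42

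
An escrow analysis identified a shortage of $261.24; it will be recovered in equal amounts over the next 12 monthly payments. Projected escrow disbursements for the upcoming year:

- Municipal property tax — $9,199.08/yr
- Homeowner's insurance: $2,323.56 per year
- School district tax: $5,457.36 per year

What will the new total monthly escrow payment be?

Municipal property tax — $9,199.08 annually
Homeowner's insurance — $2,323.56 annually
School district tax — $5,457.36 annually
Total annual escrow = $9,199.08 + $2,323.56 + $5,457.36 = $16,980.00
Base monthly escrow = $16,980.00 ÷ 12 = $1,415.00
Shortage per month = $261.24 ÷ 12 = $21.77
Adjusted monthly = $1,415.00 + $21.77 = $1,436.77

$1,436.77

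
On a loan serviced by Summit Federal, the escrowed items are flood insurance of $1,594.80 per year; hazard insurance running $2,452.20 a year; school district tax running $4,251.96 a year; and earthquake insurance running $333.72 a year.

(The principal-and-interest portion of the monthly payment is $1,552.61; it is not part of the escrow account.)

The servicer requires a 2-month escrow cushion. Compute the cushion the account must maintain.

$1,438.78

Flood insurance — $1,594.80
Hazard insurance — $2,452.20
School district tax — $4,251.96
Earthquake insurance — $333.72
Yearly total = $8,632.68
Base monthly escrow = $8,632.68 ÷ 12 = $719.39
Reserve = 2 × $719.39 = $1,438.78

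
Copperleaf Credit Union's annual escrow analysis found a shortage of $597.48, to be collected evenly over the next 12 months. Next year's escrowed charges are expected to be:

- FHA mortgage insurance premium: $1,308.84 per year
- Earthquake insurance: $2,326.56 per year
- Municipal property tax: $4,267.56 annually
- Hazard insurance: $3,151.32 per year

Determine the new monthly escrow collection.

FHA mortgage insurance premium — $1,308.84/yr
Earthquake insurance — $2,326.56/yr
Municipal property tax — $4,267.56/yr
Hazard insurance — $3,151.32/yr
Annual escrow total = $1,308.84 + $2,326.56 + $4,267.56 + $3,151.32 = $11,054.28
Base monthly escrow = $11,054.28 / 12 = $921.19
Shortage per month = $597.48 / 12 = $49.79
Adjusted monthly = $921.19 + $49.79 = $970.98

$970.98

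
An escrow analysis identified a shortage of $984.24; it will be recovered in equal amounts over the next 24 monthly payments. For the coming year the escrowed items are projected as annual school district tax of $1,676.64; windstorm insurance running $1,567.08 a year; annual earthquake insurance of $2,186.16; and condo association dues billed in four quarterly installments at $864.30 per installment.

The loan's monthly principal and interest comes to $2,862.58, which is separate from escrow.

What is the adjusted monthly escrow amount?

$781.60

School district tax = $1,676.64 annually
Windstorm insurance = $1,567.08 annually
Earthquake insurance = $2,186.16 annually
Condo association dues = $864.30 × 4 = $3,457.20 annually
Total annual escrow = $1,676.64 + $1,567.08 + $2,186.16 + $3,457.20 = $8,887.08
Monthly escrow = $8,887.08 ÷ 12 = $740.59
Monthly shortage recovery: $984.24 / 24 = $41.01
Adjusted monthly = $740.59 + $41.01 = $781.60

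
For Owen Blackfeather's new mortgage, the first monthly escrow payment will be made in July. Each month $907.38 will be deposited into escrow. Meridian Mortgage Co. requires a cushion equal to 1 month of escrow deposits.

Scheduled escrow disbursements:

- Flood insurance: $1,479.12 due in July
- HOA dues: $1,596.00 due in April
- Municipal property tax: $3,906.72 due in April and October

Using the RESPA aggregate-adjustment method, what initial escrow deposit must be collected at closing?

Cushion = 1 × $907.38 = $907.38
Trial balance (start $0, +$907.38 each month, − disbursements):
  Jul: +$907.38 − $1,479.12 → -$571.74
  Aug: +$907.38 → $335.64
  Sep: +$907.38 → $1,243.02
  Oct: +$907.38 − $3,906.72 → -$1,756.32
  Nov: +$907.38 → -$848.94
  Dec: +$907.38 → $58.44
  Jan: +$907.38 → $965.82
  Feb: +$907.38 → $1,873.20
  Mar: +$907.38 → $2,780.58
  Apr: +$907.38 − $5,502.72 → -$1,814.76
  May: +$907.38 → -$907.38
  Jun: +$907.38 → $0.00
Lowest trial balance = -$1,814.76 (Apr)
Initial deposit = cushion − low point = $907.38 − (-$1,814.76) = $2,722.14

$2,722.14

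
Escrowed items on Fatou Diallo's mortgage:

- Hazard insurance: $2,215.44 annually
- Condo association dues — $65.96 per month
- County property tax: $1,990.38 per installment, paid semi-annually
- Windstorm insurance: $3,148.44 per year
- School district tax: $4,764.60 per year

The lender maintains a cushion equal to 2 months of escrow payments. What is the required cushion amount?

$2,483.46

Hazard insurance: $2,215.44
Condo association dues: $65.96 × 12 = $791.52
County property tax: $1,990.38 × 2 = $3,980.76
Windstorm insurance: $3,148.44
School district tax: $4,764.60
Total per year = $2,215.44 + $791.52 + $3,980.76 + $3,148.44 + $4,764.60 = $14,900.76
Base monthly escrow = $14,900.76 / 12 = $1,241.73
Cushion = 2 × $1,241.73 = $2,483.46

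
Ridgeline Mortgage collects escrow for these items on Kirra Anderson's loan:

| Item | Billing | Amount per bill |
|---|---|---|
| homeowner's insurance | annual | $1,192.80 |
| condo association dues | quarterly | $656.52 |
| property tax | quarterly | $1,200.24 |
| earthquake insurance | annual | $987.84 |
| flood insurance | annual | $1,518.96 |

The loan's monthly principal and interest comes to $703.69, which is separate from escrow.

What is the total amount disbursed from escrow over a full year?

Homeowner's insurance = $1,192.80/yr
Condo association dues = $656.52 × 4 = $2,626.08/yr
Property tax = $1,200.24 × 4 = $4,800.96/yr
Earthquake insurance = $987.84/yr
Flood insurance = $1,518.96/yr
Total annual escrow = $1,192.80 + $2,626.08 + $4,800.96 + $987.84 + $1,518.96 = $11,126.64

$11,126.64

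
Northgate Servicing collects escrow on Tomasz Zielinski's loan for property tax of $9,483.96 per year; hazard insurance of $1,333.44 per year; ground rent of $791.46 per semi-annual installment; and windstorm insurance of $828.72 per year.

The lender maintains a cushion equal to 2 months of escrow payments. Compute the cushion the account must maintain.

$2,204.84

Property tax = $9,483.96/yr
Hazard insurance = $1,333.44/yr
Ground rent = $791.46 × 2 = $1,582.92/yr
Windstorm insurance = $828.72/yr
Yearly total = $13,229.04
Base monthly escrow = $13,229.04 / 12 = $1,102.42
Required cushion = 2 × $1,102.42 = $2,204.84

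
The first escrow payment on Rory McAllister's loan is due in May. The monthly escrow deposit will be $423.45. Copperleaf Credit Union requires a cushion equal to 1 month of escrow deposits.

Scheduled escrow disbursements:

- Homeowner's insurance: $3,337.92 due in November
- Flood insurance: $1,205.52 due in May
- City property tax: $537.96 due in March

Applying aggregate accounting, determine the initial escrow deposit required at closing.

Cushion = 1 × $423.45 = $423.45
Trial balance (start $0, +$423.45 each month, − disbursements):
  May: +$423.45 − $1,205.52 → -$782.07
  Jun: +$423.45 → -$358.62
  Jul: +$423.45 → $64.83
  Aug: +$423.45 → $488.28
  Sep: +$423.45 → $911.73
  Oct: +$423.45 → $1,335.18
  Nov: +$423.45 − $3,337.92 → -$1,579.29
  Dec: +$423.45 → -$1,155.84
  Jan: +$423.45 → -$732.39
  Feb: +$423.45 → -$308.94
  Mar: +$423.45 − $537.96 → -$423.45
  Apr: +$423.45 → $0.00
Lowest trial balance = -$1,579.29 (Nov)
Initial deposit = cushion − low point = $423.45 − (-$1,579.29) = $2,002.74

$2,002.74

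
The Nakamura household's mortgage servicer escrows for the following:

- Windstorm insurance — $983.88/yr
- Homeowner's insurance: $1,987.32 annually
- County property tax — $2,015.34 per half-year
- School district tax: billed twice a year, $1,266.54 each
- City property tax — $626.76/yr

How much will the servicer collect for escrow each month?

Windstorm insurance = $983.88 annually
Homeowner's insurance = $1,987.32 annually
County property tax = $2,015.34 × 2 = $4,030.68 annually
School district tax = $1,266.54 × 2 = $2,533.08 annually
City property tax = $626.76 annually
Yearly total = $983.88 + $1,987.32 + $4,030.68 + $2,533.08 + $626.76 = $10,161.72
Monthly = $10,161.72 ÷ 12 = $846.81

$846.81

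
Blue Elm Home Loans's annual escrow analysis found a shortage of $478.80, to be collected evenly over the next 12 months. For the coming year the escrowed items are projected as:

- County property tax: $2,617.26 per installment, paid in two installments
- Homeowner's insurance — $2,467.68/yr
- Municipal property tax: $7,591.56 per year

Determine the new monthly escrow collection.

$1,314.38

County property tax = $2,617.26 × 2 = $5,234.52 annually
Homeowner's insurance = $2,467.68 annually
Municipal property tax = $7,591.56 annually
Annual escrow total = $5,234.52 + $2,467.68 + $7,591.56 = $15,293.76
Base monthly escrow = $15,293.76 ÷ 12 = $1,274.48
Shortage per month = $478.80 / 12 = $39.90
New monthly escrow = $1,274.48 + $39.90 = $1,314.38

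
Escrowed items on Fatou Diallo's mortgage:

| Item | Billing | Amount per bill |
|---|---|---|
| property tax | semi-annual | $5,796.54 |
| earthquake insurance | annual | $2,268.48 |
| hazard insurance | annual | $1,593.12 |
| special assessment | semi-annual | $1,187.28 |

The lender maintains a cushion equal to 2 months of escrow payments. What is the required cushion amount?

Property tax — $5,796.54 × 2 = $11,593.08
Earthquake insurance — $2,268.48
Hazard insurance — $1,593.12
Special assessment — $1,187.28 × 2 = $2,374.56
Annual escrow total = $11,593.08 + $2,268.48 + $1,593.12 + $2,374.56 = $17,829.24
Monthly escrow = $17,829.24 ÷ 12 = $1,485.77
Required cushion = 2 × $1,485.77 = $2,971.54

$2,971.54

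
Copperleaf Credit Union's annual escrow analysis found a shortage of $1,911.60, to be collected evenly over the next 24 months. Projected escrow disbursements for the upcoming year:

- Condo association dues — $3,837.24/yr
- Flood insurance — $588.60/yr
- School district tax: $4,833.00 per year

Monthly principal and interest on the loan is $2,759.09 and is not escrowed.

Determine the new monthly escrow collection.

Condo association dues: $3,837.24
Flood insurance: $588.60
School district tax: $4,833.00
Total per year = $3,837.24 + $588.60 + $4,833.00 = $9,258.84
Per month = $9,258.84 ÷ 12 = $771.57
Shortage per month = $1,911.60 / 24 = $79.65
New monthly escrow = $771.57 + $79.65 = $851.22

$851.22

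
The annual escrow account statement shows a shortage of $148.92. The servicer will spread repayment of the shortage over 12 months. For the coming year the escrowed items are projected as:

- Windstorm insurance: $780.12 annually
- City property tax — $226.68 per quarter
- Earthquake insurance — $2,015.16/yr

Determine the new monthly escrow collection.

$320.91

Windstorm insurance: $780.12
City property tax: $226.68 × 4 = $906.72
Earthquake insurance: $2,015.16
Total annual escrow = $780.12 + $906.72 + $2,015.16 = $3,702.00
Monthly = $3,702.00 / 12 = $308.50
Shortage spread = $148.92 / 12 = $12.41/mo
Adjusted monthly = $308.50 + $12.41 = $320.91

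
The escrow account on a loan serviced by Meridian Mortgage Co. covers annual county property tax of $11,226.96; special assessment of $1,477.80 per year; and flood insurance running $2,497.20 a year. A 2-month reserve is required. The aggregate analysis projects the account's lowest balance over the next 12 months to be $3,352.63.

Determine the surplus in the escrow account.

$818.97

County property tax — $11,226.96
Special assessment — $1,477.80
Flood insurance — $2,497.20
Annual escrow total = $11,226.96 + $1,477.80 + $2,497.20 = $15,201.96
Monthly escrow = $15,201.96 / 12 = $1,266.83
Required reserve = 2 × $1,266.83 = $2,533.66
Excess over cushion: $3,352.63 − $2,533.66 = $818.97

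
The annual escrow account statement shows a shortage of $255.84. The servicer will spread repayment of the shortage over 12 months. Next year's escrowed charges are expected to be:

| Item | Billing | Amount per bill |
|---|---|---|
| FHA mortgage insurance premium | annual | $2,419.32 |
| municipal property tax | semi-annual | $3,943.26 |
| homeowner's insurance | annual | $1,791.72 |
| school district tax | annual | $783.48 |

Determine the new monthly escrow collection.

FHA mortgage insurance premium: $2,419.32 per year
Municipal property tax: $3,943.26 × 2 = $7,886.52 per year
Homeowner's insurance: $1,791.72 per year
School district tax: $783.48 per year
Yearly total = $2,419.32 + $7,886.52 + $1,791.72 + $783.48 = $12,881.04
Per month = $12,881.04 ÷ 12 = $1,073.42
Monthly shortage recovery: $255.84 ÷ 12 = $21.32
New monthly escrow = $1,073.42 + $21.32 = $1,094.74

$1,094.74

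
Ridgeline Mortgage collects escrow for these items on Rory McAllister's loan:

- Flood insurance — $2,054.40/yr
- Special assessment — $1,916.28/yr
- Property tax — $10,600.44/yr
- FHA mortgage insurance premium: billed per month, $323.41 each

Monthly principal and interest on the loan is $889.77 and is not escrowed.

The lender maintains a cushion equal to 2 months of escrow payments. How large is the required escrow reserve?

$3,075.34

Flood insurance: $2,054.40 annually
Special assessment: $1,916.28 annually
Property tax: $10,600.44 annually
FHA mortgage insurance premium: $323.41 × 12 = $3,880.92 annually
Total annual escrow = $2,054.40 + $1,916.28 + $10,600.44 + $3,880.92 = $18,452.04
Monthly = $18,452.04 / 12 = $1,537.67
Reserve = 2 × $1,537.67 = $3,075.34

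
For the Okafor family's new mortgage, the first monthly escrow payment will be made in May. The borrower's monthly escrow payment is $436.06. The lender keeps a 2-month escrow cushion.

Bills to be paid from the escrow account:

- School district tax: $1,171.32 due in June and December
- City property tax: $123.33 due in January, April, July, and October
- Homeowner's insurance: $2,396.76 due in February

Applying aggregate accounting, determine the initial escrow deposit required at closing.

$1,620.91

Cushion = 2 × $436.06 = $872.12
Trial balance (start $0, +$436.06 each month, − disbursements):
  May: +$436.06 → $436.06
  Jun: +$436.06 − $1,171.32 → -$299.20
  Jul: +$436.06 − $123.33 → $13.53
  Aug: +$436.06 → $449.59
  Sep: +$436.06 → $885.65
  Oct: +$436.06 − $123.33 → $1,198.38
  Nov: +$436.06 → $1,634.44
  Dec: +$436.06 − $1,171.32 → $899.18
  Jan: +$436.06 − $123.33 → $1,211.91
  Feb: +$436.06 − $2,396.76 → -$748.79
  Mar: +$436.06 → -$312.73
  Apr: +$436.06 − $123.33 → $0.00
Lowest trial balance = -$748.79 (Feb)
Initial deposit = cushion − low point = $872.12 − (-$748.79) = $1,620.91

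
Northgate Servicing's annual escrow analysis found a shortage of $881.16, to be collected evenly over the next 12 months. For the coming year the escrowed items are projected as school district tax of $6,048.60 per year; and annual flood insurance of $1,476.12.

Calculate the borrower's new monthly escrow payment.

$700.49

School district tax — $6,048.60 per year
Flood insurance — $1,476.12 per year
Annual escrow total = $6,048.60 + $1,476.12 = $7,524.72
Per month = $7,524.72 ÷ 12 = $627.06
Shortage per month = $881.16 / 12 = $73.43
New monthly escrow = $627.06 + $73.43 = $700.49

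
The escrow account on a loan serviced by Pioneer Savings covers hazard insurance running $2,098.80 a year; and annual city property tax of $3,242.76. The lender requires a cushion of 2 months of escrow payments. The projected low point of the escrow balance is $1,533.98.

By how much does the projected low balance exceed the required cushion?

Hazard insurance — $2,098.80 per year
City property tax — $3,242.76 per year
Annual escrow total = $2,098.80 + $3,242.76 = $5,341.56
Monthly escrow = $5,341.56 ÷ 12 = $445.13
Cushion = 2 × $445.13 = $890.26
Excess over cushion: $1,533.98 − $890.26 = $643.72

$643.72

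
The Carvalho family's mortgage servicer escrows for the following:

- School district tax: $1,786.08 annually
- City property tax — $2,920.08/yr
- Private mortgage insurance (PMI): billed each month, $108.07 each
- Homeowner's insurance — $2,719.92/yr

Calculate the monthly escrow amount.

School district tax: $1,786.08 per year
City property tax: $2,920.08 per year
Private mortgage insurance (PMI): $108.07 × 12 = $1,296.84 per year
Homeowner's insurance: $2,719.92 per year
Yearly total = $1,786.08 + $2,920.08 + $1,296.84 + $2,719.92 = $8,722.92
Per month = $8,722.92 / 12 = $726.91

$726.91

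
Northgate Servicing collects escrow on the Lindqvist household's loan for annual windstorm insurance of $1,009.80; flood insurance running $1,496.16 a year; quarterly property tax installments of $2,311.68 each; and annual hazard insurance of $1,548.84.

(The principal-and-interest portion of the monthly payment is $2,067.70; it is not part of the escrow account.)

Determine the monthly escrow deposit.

Windstorm insurance — $1,009.80 annually
Flood insurance — $1,496.16 annually
Property tax — $2,311.68 × 4 = $9,246.72 annually
Hazard insurance — $1,548.84 annually
Total per year = $13,301.52
Monthly escrow = $13,301.52 ÷ 12 = $1,108.46

$1,108.46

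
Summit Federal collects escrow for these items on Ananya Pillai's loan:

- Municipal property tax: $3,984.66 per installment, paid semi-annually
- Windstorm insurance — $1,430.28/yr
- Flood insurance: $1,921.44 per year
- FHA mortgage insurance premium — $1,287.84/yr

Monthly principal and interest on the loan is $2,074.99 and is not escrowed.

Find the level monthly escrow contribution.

Municipal property tax: $3,984.66 × 2 = $7,969.32/yr
Windstorm insurance: $1,430.28/yr
Flood insurance: $1,921.44/yr
FHA mortgage insurance premium: $1,287.84/yr
Combined annual = $7,969.32 + $1,430.28 + $1,921.44 + $1,287.84 = $12,608.88
Per month = $12,608.88 / 12 = $1,050.74

$1,050.74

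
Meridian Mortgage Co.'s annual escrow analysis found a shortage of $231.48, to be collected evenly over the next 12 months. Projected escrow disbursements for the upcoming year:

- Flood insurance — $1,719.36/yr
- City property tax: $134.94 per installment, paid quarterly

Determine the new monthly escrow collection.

Flood insurance = $1,719.36 annually
City property tax = $134.94 × 4 = $539.76 annually
Total annual escrow = $1,719.36 + $539.76 = $2,259.12
Monthly escrow = $2,259.12 ÷ 12 = $188.26
Shortage per month = $231.48 ÷ 12 = $19.29
New monthly escrow = $188.26 + $19.29 = $207.55

$207.55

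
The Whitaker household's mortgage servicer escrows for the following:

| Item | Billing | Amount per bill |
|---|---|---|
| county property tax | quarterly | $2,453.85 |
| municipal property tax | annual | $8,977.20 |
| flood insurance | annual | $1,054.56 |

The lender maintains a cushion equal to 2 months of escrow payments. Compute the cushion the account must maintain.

County property tax — $2,453.85 × 4 = $9,815.40 annually
Municipal property tax — $8,977.20 annually
Flood insurance — $1,054.56 annually
Total annual escrow = $19,847.16
Per month = $19,847.16 / 12 = $1,653.93
Reserve = 2 × $1,653.93 = $3,307.86

$3,307.86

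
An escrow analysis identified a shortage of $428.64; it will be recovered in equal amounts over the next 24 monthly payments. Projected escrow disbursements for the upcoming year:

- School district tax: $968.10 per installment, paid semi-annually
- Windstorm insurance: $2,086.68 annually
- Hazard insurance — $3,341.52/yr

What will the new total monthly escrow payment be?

$631.56

School district tax — $968.10 × 2 = $1,936.20/yr
Windstorm insurance — $2,086.68/yr
Hazard insurance — $3,341.52/yr
Total per year = $7,364.40
Monthly = $7,364.40 ÷ 12 = $613.70
Shortage spread = $428.64 / 24 = $17.86/mo
New monthly escrow = $613.70 + $17.86 = $631.56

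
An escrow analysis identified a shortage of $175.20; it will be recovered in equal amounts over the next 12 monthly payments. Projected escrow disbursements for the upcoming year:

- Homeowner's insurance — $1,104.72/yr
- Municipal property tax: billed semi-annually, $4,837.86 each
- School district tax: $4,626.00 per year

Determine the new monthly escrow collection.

Homeowner's insurance — $1,104.72 annually
Municipal property tax — $4,837.86 × 2 = $9,675.72 annually
School district tax — $4,626.00 annually
Annual escrow total = $1,104.72 + $9,675.72 + $4,626.00 = $15,406.44
Base monthly escrow = $15,406.44 / 12 = $1,283.87
Shortage spread = $175.20 / 12 = $14.60/mo
Adjusted monthly = $1,283.87 + $14.60 = $1,298.47

$1,298.47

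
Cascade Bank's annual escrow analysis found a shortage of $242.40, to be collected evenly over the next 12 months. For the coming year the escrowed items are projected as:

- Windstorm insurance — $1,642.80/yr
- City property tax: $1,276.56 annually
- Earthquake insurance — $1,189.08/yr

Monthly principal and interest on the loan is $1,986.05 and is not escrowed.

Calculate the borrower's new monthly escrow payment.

Windstorm insurance — $1,642.80 annually
City property tax — $1,276.56 annually
Earthquake insurance — $1,189.08 annually
Total per year = $4,108.44
Per month = $4,108.44 ÷ 12 = $342.37
Shortage per month = $242.40 ÷ 12 = $20.20
New monthly escrow = $342.37 + $20.20 = $362.57

$362.57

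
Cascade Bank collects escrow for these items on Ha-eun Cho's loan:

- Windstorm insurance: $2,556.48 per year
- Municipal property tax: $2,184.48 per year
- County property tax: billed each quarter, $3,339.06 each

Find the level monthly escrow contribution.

$1,508.10

Windstorm insurance: $2,556.48 per year
Municipal property tax: $2,184.48 per year
County property tax: $3,339.06 × 4 = $13,356.24 per year
Annual escrow total = $2,556.48 + $2,184.48 + $13,356.24 = $18,097.20
Monthly = $18,097.20 / 12 = $1,508.10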